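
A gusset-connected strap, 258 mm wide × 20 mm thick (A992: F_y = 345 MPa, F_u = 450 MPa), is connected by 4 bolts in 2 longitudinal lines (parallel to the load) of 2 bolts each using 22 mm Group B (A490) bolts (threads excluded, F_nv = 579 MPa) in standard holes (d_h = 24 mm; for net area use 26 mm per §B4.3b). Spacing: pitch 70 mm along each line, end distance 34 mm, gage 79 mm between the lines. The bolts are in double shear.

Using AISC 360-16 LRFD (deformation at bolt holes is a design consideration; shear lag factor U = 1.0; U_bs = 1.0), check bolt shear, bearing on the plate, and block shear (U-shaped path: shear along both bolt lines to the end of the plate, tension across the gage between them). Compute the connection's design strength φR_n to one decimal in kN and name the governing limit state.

Bolt shear: A_b = π(22)²/4 = 380.13 mm². φR_n = 0.75 × 579 × 380.13 × 4 × 2 = 1320.6 kN.
Bearing (20 mm plate, F_u = 450 MPa): end bolts L_c = 34 − 24/2 = 22, R_n = min(1.2×22×20×450, 2.4×22×20×450) = 237.6 kN/bolt; interior L_c = 70 − 24 = 46, R_n = 475.2 kN/bolt. φR_n = 0.75 × (2×237.6 + 2×475.2) = 1069.2 kN.
Block shear: shear path 2×[34+1×70] = 2×104 mm, A_gv = 4160, A_nv = 2×(104 − 1.5×26)×20 = 2600 mm²; tension across gage: (79 − 1×26)×20 = 1060 mm². R_n = min(0.6×450×2600, 0.6×345×4160) + 1.0×450×1060 = min(702, 861.12) + 477 = 1179 kN. φR_n = 0.75 × 1179 = 884.3 kN.
Governing: min(1320.6, 1069.2, 884.3) = 884.3 kN → block shear.

884.3 kN (block shear governs)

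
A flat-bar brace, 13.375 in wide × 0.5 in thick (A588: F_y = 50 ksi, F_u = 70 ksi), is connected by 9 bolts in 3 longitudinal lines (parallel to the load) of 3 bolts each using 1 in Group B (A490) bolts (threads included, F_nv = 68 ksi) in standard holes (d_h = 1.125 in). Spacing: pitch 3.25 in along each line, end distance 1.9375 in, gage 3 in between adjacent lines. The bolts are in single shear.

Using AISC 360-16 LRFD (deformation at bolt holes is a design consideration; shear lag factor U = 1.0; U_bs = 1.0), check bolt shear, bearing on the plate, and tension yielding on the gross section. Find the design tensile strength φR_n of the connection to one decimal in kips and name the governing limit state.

300.9 kips (gross-section yield governs)

Bolt shear: A_b = π(1)²/4 = 0.7854 in². φR_n = 0.75 × 68 × 0.7854 × 9 × 1 = 360.5 kips.
Bearing (0.5 in plate, F_u = 70 ksi): end bolts L_c = 1.9375 − 1.125/2 = 1.375, R_n = min(1.2×1.375×0.5×70, 2.4×1×0.5×70) = 57.75 kips/bolt; interior L_c = 3.25 − 1.125 = 2.125, R_n = 84 kips/bolt. φR_n = 0.75 × (3×57.75 + 6×84) = 507.9 kips.
Tension yield (gross): A_g = 13.375×0.5 = 6.6875 in². φR_n = 0.90 × 50 × 6.6875 = 300.9 kips.
Governing: min(360.5, 507.9, 300.9) = 300.9 kips → gross-section yield.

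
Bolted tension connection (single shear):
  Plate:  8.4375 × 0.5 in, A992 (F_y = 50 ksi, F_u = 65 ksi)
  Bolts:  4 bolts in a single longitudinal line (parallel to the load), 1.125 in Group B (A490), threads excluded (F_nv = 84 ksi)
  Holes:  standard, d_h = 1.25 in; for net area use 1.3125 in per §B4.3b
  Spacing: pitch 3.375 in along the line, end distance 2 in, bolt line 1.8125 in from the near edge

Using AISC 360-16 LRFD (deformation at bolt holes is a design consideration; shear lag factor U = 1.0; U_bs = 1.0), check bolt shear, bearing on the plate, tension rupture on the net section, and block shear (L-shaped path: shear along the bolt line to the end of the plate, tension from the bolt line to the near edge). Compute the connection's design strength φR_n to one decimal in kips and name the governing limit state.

138.3 kips (block shear governs)

Bolt shear: A_b = π(1.125)²/4 = 0.99402 in². φR_n = 0.75 × 84 × 0.99402 × 4 × 1 = 250.5 kips.
Bearing (0.5 in plate, F_u = 65 ksi): end bolts L_c = 2 − 1.25/2 = 1.375, R_n = min(1.2×1.375×0.5×65, 2.4×1.125×0.5×65) = 53.625 kips/bolt; interior L_c = 3.375 − 1.25 = 2.125, R_n = 82.875 kips/bolt. φR_n = 0.75 × (1×53.625 + 3×82.875) = 226.7 kips.
Tension rupture (net): A_n = (8.4375 − 1×1.3125)×0.5 = 3.5625 in² (U = 1.0, A_e = A_n). φR_n = 0.75 × 65 × 3.5625 = 173.7 kips.
Block shear: shear path 1×[2+3×3.375] = 1×12.125 in, A_gv = 6.0625, A_nv = 1×(12.125 − 3.5×1.3125)×0.5 = 3.7656 in²; tension to near edge: (1.8125 − 0.5×1.3125)×0.5 = 0.57813 in². R_n = min(0.6×65×3.7656, 0.6×50×6.0625) + 1.0×65×0.57813 = min(146.86, 181.88) + 37.578 = 184.44 kips. φR_n = 0.75 × 184.44 = 138.3 kips.
Governing: min(250.5, 226.7, 173.7, 138.3) = 138.3 kips → block shear.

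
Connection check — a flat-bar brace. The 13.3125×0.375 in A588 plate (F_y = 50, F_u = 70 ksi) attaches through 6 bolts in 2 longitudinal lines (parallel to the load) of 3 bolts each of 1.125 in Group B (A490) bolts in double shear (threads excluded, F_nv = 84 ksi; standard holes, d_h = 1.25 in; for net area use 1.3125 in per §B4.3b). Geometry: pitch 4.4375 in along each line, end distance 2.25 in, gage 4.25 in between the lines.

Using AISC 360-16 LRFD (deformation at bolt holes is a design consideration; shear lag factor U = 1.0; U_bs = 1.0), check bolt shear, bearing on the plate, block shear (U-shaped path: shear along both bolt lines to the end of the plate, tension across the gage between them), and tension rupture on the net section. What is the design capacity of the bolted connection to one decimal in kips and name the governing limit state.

Bolt shear: A_b = π(1.125)²/4 = 0.99402 in². φR_n = 0.75 × 84 × 0.99402 × 6 × 2 = 751.5 kips.
Bearing (0.375 in plate, F_u = 70 ksi): end bolts L_c = 2.25 − 1.25/2 = 1.625, R_n = min(1.2×1.625×0.375×70, 2.4×1.125×0.375×70) = 51.188 kips/bolt; interior L_c = 4.4375 − 1.25 = 3.1875, R_n = 70.875 kips/bolt. φR_n = 0.75 × (2×51.188 + 4×70.875) = 289.4 kips.
Block shear: shear path 2×[2.25+2×4.4375] = 2×11.125 in, A_gv = 8.3438, A_nv = 2×(11.125 − 2.5×1.3125)×0.375 = 5.8828 in²; tension across gage: (4.25 − 1×1.3125)×0.375 = 1.1016 in². R_n = min(0.6×70×5.8828, 0.6×50×8.3438) + 1.0×70×1.1016 = min(247.08, 250.31) + 77.112 = 324.19 kips. φR_n = 0.75 × 324.19 = 243.1 kips.
Tension rupture (net): A_n = (13.3125 − 2×1.3125)×0.375 = 4.0078 in² (U = 1.0, A_e = A_n). φR_n = 0.75 × 70 × 4.0078 = 210.4 kips.
Governing: min(751.5, 289.4, 243.1, 210.4) = 210.4 kips → net-section rupture.

210.4 kips (net-section rupture governs)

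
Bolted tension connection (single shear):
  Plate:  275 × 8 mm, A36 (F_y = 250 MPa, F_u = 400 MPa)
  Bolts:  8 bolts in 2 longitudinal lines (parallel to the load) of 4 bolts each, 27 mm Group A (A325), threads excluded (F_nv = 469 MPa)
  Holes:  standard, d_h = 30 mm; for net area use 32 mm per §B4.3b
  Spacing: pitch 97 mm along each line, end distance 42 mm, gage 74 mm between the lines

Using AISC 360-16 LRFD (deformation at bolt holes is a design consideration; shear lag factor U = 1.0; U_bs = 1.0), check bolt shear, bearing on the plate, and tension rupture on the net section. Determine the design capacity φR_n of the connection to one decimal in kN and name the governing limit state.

Bolt shear: A_b = π(27)²/4 = 572.56 mm². φR_n = 0.75 × 469 × 572.56 × 8 × 1 = 1611.2 kN.
Bearing (8 mm plate, F_u = 400 MPa): end bolts L_c = 42 − 30/2 = 27, R_n = min(1.2×27×8×400, 2.4×27×8×400) = 103.68 kN/bolt; interior L_c = 97 − 30 = 67, R_n = 207.36 kN/bolt. φR_n = 0.75 × (2×103.68 + 6×207.36) = 1088.6 kN.
Tension rupture (net): A_n = (275 − 2×32)×8 = 1688 mm² (U = 1.0, A_e = A_n). φR_n = 0.75 × 400 × 1688 = 506.4 kN.
Governing: min(1611.2, 1088.6, 506.4) = 506.4 kN → net-section rupture.

506.4 kN (net-section rupture governs)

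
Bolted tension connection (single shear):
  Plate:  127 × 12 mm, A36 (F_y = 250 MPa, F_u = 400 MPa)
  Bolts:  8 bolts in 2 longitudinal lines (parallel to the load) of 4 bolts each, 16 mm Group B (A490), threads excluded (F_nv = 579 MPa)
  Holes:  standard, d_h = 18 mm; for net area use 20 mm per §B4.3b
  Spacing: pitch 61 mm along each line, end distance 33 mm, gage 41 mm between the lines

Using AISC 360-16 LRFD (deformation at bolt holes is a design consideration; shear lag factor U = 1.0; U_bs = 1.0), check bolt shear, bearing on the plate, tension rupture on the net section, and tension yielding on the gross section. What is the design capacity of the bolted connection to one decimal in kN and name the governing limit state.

Bolt shear: A_b = π(16)²/4 = 201.06 mm². φR_n = 0.75 × 579 × 201.06 × 8 × 1 = 698.5 kN.
Bearing (12 mm plate, F_u = 400 MPa): end bolts L_c = 33 − 18/2 = 24, R_n = min(1.2×24×12×400, 2.4×16×12×400) = 138.24 kN/bolt; interior L_c = 61 − 18 = 43, R_n = 184.32 kN/bolt. φR_n = 0.75 × (2×138.24 + 6×184.32) = 1036.8 kN.
Tension rupture (net): A_n = (127 − 2×20)×12 = 1044 mm² (U = 1.0, A_e = A_n). φR_n = 0.75 × 400 × 1044 = 313.2 kN.
Tension yield (gross): A_g = 127×12 = 1524 mm². φR_n = 0.90 × 250 × 1524 = 342.9 kN.
Governing: min(698.5, 1036.8, 313.2, 342.9) = 313.2 kN → net-section rupture.

313.2 kN (net-section rupture governs)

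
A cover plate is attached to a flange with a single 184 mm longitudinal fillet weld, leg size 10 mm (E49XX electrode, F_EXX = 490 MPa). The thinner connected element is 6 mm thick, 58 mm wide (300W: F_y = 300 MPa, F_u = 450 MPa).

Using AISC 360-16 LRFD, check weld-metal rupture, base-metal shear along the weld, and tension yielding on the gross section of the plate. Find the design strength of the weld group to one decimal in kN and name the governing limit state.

Weld metal: throat = 0.707×10 = 7.07 mm, L = 184 mm. φR_n = 0.75 × 0.6 × 490 × 7.07 × 184 = 286.8 kN.
Base metal shear (6 mm plate): yield φR_n = 1.0×0.6×300×6×184 = 198.7 kN; rupture φR_n = 0.75×0.6×450×6×184 = 223.6 kN; take 198.7 kN (yield).
Tension yield (gross): A_g = 58×6 = 348 mm². φR_n = 0.90 × 300 × 348 = 94.0 kN.
Governing: min(286.8, 198.7, 94.0) = 94.0 kN → gross-section yield.

94.0 kN (gross-section yield governs)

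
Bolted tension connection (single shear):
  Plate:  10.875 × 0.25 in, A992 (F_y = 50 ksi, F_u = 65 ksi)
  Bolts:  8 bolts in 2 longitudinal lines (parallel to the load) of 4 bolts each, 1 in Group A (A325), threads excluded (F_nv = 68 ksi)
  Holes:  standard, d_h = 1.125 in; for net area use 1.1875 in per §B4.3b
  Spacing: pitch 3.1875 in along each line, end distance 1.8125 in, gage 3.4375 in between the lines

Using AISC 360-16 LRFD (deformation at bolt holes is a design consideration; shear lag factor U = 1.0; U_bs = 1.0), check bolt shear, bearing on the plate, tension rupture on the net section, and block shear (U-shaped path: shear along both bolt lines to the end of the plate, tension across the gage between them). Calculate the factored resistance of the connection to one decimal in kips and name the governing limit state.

Bolt shear: A_b = π(1)²/4 = 0.7854 in². φR_n = 0.75 × 68 × 0.7854 × 8 × 1 = 320.4 kips.
Bearing (0.25 in plate, F_u = 65 ksi): end bolts L_c = 1.8125 − 1.125/2 = 1.25, R_n = min(1.2×1.25×0.25×65, 2.4×1×0.25×65) = 24.375 kips/bolt; interior L_c = 3.1875 − 1.125 = 2.0625, R_n = 39 kips/bolt. φR_n = 0.75 × (2×24.375 + 6×39) = 212.1 kips.
Tension rupture (net): A_n = (10.875 − 2×1.1875)×0.25 = 2.125 in² (U = 1.0, A_e = A_n). φR_n = 0.75 × 65 × 2.125 = 103.6 kips.
Block shear: shear path 2×[1.8125+3×3.1875] = 2×11.375 in, A_gv = 5.6875, A_nv = 2×(11.375 − 3.5×1.1875)×0.25 = 3.6094 in²; tension across gage: (3.4375 − 1×1.1875)×0.25 = 0.5625 in². R_n = min(0.6×65×3.6094, 0.6×50×5.6875) + 1.0×65×0.5625 = min(140.77, 170.63) + 36.563 = 177.33 kips. φR_n = 0.75 × 177.33 = 133.0 kips.
Governing: min(320.4, 212.1, 103.6, 133.0) = 103.6 kips → net-section rupture.

103.6 kips (net-section rupture governs)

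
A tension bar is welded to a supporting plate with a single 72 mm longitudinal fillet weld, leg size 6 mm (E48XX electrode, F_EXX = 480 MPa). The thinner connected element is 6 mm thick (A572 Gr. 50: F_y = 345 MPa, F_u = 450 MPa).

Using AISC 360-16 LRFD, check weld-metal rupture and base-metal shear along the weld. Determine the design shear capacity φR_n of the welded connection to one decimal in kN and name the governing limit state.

Weld metal: throat = 0.707×6 = 4.242 mm, L = 72 mm. φR_n = 0.75 × 0.6 × 480 × 4.242 × 72 = 66.0 kN.
Base metal shear (6 mm plate): yield φR_n = 1.0×0.6×345×6×72 = 89.4 kN; rupture φR_n = 0.75×0.6×450×6×72 = 87.5 kN; take 87.5 kN (rupture).
Governing: min(66.0, 87.5) = 66.0 kN → weld metal.

66.0 kN (weld metal governs)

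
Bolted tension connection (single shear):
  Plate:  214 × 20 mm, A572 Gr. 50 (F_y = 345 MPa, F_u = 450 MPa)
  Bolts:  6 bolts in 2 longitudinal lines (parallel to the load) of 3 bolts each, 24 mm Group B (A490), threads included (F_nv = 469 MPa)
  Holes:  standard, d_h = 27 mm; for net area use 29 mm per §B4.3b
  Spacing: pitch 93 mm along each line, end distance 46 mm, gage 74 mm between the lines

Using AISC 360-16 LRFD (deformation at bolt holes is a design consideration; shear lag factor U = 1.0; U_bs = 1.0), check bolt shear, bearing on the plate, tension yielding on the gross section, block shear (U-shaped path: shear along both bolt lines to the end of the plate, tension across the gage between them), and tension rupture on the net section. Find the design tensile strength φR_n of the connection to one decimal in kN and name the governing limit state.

954.8 kN (bolt shear governs)

Bolt shear: A_b = π(24)²/4 = 452.39 mm². φR_n = 0.75 × 469 × 452.39 × 6 × 1 = 954.8 kN.
Bearing (20 mm plate, F_u = 450 MPa): end bolts L_c = 46 − 27/2 = 32.5, R_n = min(1.2×32.5×20×450, 2.4×24×20×450) = 351 kN/bolt; interior L_c = 93 − 27 = 66, R_n = 518.4 kN/bolt. φR_n = 0.75 × (2×351 + 4×518.4) = 2081.7 kN.
Tension yield (gross): A_g = 214×20 = 4280 mm². φR_n = 0.90 × 345 × 4280 = 1328.9 kN.
Block shear: shear path 2×[46+2×93] = 2×232 mm, A_gv = 9280, A_nv = 2×(232 − 2.5×29)×20 = 6380 mm²; tension across gage: (74 − 1×29)×20 = 900 mm². R_n = min(0.6×450×6380, 0.6×345×9280) + 1.0×450×900 = min(1722.6, 1921) + 405 = 2127.6 kN. φR_n = 0.75 × 2127.6 = 1595.7 kN.
Tension rupture (net): A_n = (214 − 2×29)×20 = 3120 mm² (U = 1.0, A_e = A_n). φR_n = 0.75 × 450 × 3120 = 1053.0 kN.
Governing: min(954.8, 2081.7, 1328.9, 1595.7, 1053.0) = 954.8 kN → bolt shear.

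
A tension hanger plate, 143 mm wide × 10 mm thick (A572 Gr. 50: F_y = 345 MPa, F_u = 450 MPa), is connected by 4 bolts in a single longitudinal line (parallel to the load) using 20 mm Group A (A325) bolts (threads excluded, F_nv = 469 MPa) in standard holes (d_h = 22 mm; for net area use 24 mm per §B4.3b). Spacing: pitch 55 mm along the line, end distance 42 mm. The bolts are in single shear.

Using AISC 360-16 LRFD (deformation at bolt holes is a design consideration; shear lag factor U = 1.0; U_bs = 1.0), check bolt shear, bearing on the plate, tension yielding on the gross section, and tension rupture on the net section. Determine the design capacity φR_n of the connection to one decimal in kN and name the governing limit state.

Bolt shear: A_b = π(20)²/4 = 314.16 mm². φR_n = 0.75 × 469 × 314.16 × 4 × 1 = 442.0 kN.
Bearing (10 mm plate, F_u = 450 MPa): end bolts L_c = 42 − 22/2 = 31, R_n = min(1.2×31×10×450, 2.4×20×10×450) = 167.4 kN/bolt; interior L_c = 55 − 22 = 33, R_n = 178.2 kN/bolt. φR_n = 0.75 × (1×167.4 + 3×178.2) = 526.5 kN.
Tension yield (gross): A_g = 143×10 = 1430 mm². φR_n = 0.90 × 345 × 1430 = 444.0 kN.
Tension rupture (net): A_n = (143 − 1×24)×10 = 1190 mm² (U = 1.0, A_e = A_n). φR_n = 0.75 × 450 × 1190 = 401.6 kN.
Governing: min(442.0, 526.5, 444.0, 401.6) = 401.6 kN → net-section rupture.

401.6 kN (net-section rupture governs)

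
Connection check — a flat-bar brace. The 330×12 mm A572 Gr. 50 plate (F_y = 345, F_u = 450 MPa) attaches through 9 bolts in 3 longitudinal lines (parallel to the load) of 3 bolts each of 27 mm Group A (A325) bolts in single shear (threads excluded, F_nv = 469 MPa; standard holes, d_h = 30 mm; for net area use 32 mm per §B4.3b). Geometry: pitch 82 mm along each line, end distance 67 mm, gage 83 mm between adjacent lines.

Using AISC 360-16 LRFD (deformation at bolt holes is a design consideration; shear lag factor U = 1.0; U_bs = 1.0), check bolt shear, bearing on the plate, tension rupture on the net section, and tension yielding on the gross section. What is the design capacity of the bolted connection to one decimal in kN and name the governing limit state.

Bolt shear: A_b = π(27)²/4 = 572.56 mm². φR_n = 0.75 × 469 × 572.56 × 9 × 1 = 1812.6 kN.
Bearing (12 mm plate, F_u = 450 MPa): end bolts L_c = 67 − 30/2 = 52, R_n = min(1.2×52×12×450, 2.4×27×12×450) = 336.96 kN/bolt; interior L_c = 82 − 30 = 52, R_n = 336.96 kN/bolt. φR_n = 0.75 × (3×336.96 + 6×336.96) = 2274.5 kN.
Tension rupture (net): A_n = (330 − 3×32)×12 = 2808 mm² (U = 1.0, A_e = A_n). φR_n = 0.75 × 450 × 2808 = 947.7 kN.
Tension yield (gross): A_g = 330×12 = 3960 mm². φR_n = 0.90 × 345 × 3960 = 1229.6 kN.
Governing: min(1812.6, 2274.5, 947.7, 1229.6) = 947.7 kN → net-section rupture.

947.7 kN (net-section rupture governs)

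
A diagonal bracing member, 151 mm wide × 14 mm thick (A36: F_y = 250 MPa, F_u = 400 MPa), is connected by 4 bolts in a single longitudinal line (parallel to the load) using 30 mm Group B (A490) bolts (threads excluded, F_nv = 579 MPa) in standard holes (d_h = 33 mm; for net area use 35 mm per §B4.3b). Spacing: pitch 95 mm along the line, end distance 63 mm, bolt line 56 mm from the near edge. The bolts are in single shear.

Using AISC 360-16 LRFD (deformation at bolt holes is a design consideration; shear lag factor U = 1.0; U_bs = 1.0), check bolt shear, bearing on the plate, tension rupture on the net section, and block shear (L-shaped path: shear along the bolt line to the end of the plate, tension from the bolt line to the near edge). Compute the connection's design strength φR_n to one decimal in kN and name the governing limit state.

487.2 kN (net-section rupture governs)

Bolt shear: A_b = π(30)²/4 = 706.86 mm². φR_n = 0.75 × 579 × 706.86 × 4 × 1 = 1227.8 kN.
Bearing (14 mm plate, F_u = 400 MPa): end bolts L_c = 63 − 33/2 = 46.5, R_n = min(1.2×46.5×14×400, 2.4×30×14×400) = 312.48 kN/bolt; interior L_c = 95 − 33 = 62, R_n = 403.2 kN/bolt. φR_n = 0.75 × (1×312.48 + 3×403.2) = 1141.6 kN.
Tension rupture (net): A_n = (151 − 1×35)×14 = 1624 mm² (U = 1.0, A_e = A_n). φR_n = 0.75 × 400 × 1624 = 487.2 kN.
Block shear: shear path 1×[63+3×95] = 1×348 mm, A_gv = 4872, A_nv = 1×(348 − 3.5×35)×14 = 3157 mm²; tension to near edge: (56 − 0.5×35)×14 = 539 mm². R_n = min(0.6×400×3157, 0.6×250×4872) + 1.0×400×539 = min(757.68, 730.8) + 215.6 = 946.4 kN. φR_n = 0.75 × 946.4 = 709.8 kN.
Governing: min(1227.8, 1141.6, 487.2, 709.8) = 487.2 kN → net-section rupture.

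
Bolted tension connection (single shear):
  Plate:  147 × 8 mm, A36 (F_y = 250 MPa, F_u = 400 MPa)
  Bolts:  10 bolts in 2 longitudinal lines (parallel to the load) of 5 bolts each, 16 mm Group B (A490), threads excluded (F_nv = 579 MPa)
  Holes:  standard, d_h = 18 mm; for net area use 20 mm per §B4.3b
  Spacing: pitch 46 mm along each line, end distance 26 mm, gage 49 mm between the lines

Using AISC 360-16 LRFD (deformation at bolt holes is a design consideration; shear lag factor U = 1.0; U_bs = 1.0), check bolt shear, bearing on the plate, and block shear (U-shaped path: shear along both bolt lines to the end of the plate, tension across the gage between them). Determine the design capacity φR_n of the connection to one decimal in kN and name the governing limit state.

415.2 kN (block shear governs)

Bolt shear: A_b = π(16)²/4 = 201.06 mm². φR_n = 0.75 × 579 × 201.06 × 10 × 1 = 873.1 kN.
Bearing (8 mm plate, F_u = 400 MPa): end bolts L_c = 26 − 18/2 = 17, R_n = min(1.2×17×8×400, 2.4×16×8×400) = 65.28 kN/bolt; interior L_c = 46 − 18 = 28, R_n = 107.52 kN/bolt. φR_n = 0.75 × (2×65.28 + 8×107.52) = 743.0 kN.
Block shear: shear path 2×[26+4×46] = 2×210 mm, A_gv = 3360, A_nv = 2×(210 − 4.5×20)×8 = 1920 mm²; tension across gage: (49 − 1×20)×8 = 232 mm². R_n = min(0.6×400×1920, 0.6×250×3360) + 1.0×400×232 = min(460.8, 504) + 92.8 = 553.6 kN. φR_n = 0.75 × 553.6 = 415.2 kN.
Governing: min(873.1, 743.0, 415.2) = 415.2 kN → block shear.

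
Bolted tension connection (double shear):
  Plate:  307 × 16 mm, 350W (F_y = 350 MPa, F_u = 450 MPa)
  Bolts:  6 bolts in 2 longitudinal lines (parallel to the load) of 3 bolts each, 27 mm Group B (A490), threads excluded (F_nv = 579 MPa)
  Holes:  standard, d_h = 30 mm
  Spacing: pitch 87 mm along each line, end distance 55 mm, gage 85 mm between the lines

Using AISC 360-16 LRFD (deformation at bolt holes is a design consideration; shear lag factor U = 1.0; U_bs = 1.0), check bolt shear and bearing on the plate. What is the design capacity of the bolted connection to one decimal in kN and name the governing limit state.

Bolt shear: A_b = π(27)²/4 = 572.56 mm². φR_n = 0.75 × 579 × 572.56 × 6 × 2 = 2983.6 kN.
Bearing (16 mm plate, F_u = 450 MPa): end bolts L_c = 55 − 30/2 = 40, R_n = min(1.2×40×16×450, 2.4×27×16×450) = 345.6 kN/bolt; interior L_c = 87 − 30 = 57, R_n = 466.56 kN/bolt. φR_n = 0.75 × (2×345.6 + 4×466.56) = 1918.1 kN.
Governing: min(2983.6, 1918.1) = 1918.1 kN → bearing.

1918.1 kN (bearing governs)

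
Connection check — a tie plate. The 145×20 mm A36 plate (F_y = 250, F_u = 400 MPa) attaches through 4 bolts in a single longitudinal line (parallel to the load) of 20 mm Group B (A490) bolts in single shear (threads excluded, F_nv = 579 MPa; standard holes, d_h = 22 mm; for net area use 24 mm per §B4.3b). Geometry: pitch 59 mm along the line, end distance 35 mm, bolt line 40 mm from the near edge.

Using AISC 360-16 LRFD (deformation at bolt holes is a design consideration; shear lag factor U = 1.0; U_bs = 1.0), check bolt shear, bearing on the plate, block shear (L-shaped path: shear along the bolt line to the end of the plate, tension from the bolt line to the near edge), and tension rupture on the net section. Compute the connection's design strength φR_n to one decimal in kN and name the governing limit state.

Bolt shear: A_b = π(20)²/4 = 314.16 mm². φR_n = 0.75 × 579 × 314.16 × 4 × 1 = 545.7 kN.
Bearing (20 mm plate, F_u = 400 MPa): end bolts L_c = 35 − 22/2 = 24, R_n = min(1.2×24×20×400, 2.4×20×20×400) = 230.4 kN/bolt; interior L_c = 59 − 22 = 37, R_n = 355.2 kN/bolt. φR_n = 0.75 × (1×230.4 + 3×355.2) = 972.0 kN.
Block shear: shear path 1×[35+3×59] = 1×212 mm, A_gv = 4240, A_nv = 1×(212 − 3.5×24)×20 = 2560 mm²; tension to near edge: (40 − 0.5×24)×20 = 560 mm². R_n = min(0.6×400×2560, 0.6×250×4240) + 1.0×400×560 = min(614.4, 636) + 224 = 838.4 kN. φR_n = 0.75 × 838.4 = 628.8 kN.
Tension rupture (net): A_n = (145 − 1×24)×20 = 2420 mm² (U = 1.0, A_e = A_n). φR_n = 0.75 × 400 × 2420 = 726.0 kN.
Governing: min(545.7, 972.0, 628.8, 726.0) = 545.7 kN → bolt shear.

545.7 kN (bolt shear governs)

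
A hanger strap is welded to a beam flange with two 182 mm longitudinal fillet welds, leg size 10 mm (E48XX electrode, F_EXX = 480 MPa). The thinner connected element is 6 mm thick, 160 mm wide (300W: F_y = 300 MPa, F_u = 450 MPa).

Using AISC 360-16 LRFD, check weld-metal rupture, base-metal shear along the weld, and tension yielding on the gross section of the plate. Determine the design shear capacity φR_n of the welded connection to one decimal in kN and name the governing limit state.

Weld metal: throat = 0.707×10 = 7.07 mm, L = 2×182 = 364 mm. φR_n = 0.75 × 0.6 × 480 × 7.07 × 364 = 555.9 kN.
Base metal shear (6 mm plate): yield φR_n = 1.0×0.6×300×6×364 = 393.1 kN; rupture φR_n = 0.75×0.6×450×6×364 = 442.3 kN; take 393.1 kN (yield).
Tension yield (gross): A_g = 160×6 = 960 mm². φR_n = 0.90 × 300 × 960 = 259.2 kN.
Governing: min(555.9, 393.1, 259.2) = 259.2 kN → gross-section yield.

259.2 kN (gross-section yield governs)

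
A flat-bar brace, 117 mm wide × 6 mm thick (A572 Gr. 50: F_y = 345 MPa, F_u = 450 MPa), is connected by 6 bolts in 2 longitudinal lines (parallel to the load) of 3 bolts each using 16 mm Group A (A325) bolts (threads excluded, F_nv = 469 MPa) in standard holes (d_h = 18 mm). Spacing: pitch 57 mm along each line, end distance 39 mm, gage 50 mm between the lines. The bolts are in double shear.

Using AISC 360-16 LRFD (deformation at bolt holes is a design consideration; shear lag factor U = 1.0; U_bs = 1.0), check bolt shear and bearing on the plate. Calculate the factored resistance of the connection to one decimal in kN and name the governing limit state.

456.8 kN (bearing governs)

Bolt shear: A_b = π(16)²/4 = 201.06 mm². φR_n = 0.75 × 469 × 201.06 × 6 × 2 = 848.7 kN.
Bearing (6 mm plate, F_u = 450 MPa): end bolts L_c = 39 − 18/2 = 30, R_n = min(1.2×30×6×450, 2.4×16×6×450) = 97.2 kN/bolt; interior L_c = 57 − 18 = 39, R_n = 103.68 kN/bolt. φR_n = 0.75 × (2×97.2 + 4×103.68) = 456.8 kN.
Governing: min(848.7, 456.8) = 456.8 kN → bearing.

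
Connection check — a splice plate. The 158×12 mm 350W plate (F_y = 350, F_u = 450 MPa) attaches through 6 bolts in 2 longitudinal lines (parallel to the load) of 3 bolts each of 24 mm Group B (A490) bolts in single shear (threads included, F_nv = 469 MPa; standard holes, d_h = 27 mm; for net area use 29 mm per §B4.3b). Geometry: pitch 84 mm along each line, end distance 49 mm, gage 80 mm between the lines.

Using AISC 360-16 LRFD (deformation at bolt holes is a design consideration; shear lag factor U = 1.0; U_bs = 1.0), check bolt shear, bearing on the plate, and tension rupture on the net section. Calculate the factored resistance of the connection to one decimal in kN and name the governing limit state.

Bolt shear: A_b = π(24)²/4 = 452.39 mm². φR_n = 0.75 × 469 × 452.39 × 6 × 1 = 954.8 kN.
Bearing (12 mm plate, F_u = 450 MPa): end bolts L_c = 49 − 27/2 = 35.5, R_n = min(1.2×35.5×12×450, 2.4×24×12×450) = 230.04 kN/bolt; interior L_c = 84 − 27 = 57, R_n = 311.04 kN/bolt. φR_n = 0.75 × (2×230.04 + 4×311.04) = 1278.2 kN.
Tension rupture (net): A_n = (158 − 2×29)×12 = 1200 mm² (U = 1.0, A_e = A_n). φR_n = 0.75 × 450 × 1200 = 405.0 kN.
Governing: min(954.8, 1278.2, 405.0) = 405.0 kN → net-section rupture.

405.0 kN (net-section rupture governs)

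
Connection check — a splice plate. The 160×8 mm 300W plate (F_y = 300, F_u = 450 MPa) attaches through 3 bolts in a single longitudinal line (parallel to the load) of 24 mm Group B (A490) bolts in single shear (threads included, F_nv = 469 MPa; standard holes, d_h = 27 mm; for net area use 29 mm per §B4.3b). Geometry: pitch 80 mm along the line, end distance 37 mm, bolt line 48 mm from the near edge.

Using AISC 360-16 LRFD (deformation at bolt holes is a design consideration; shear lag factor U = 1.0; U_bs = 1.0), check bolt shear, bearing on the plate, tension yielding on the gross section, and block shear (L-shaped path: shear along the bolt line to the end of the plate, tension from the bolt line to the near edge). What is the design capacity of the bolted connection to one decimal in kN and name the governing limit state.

292.1 kN (block shear governs)

Bolt shear: A_b = π(24)²/4 = 452.39 mm². φR_n = 0.75 × 469 × 452.39 × 3 × 1 = 477.4 kN.
Bearing (8 mm plate, F_u = 450 MPa): end bolts L_c = 37 − 27/2 = 23.5, R_n = min(1.2×23.5×8×450, 2.4×24×8×450) = 101.52 kN/bolt; interior L_c = 80 − 27 = 53, R_n = 207.36 kN/bolt. φR_n = 0.75 × (1×101.52 + 2×207.36) = 387.2 kN.
Tension yield (gross): A_g = 160×8 = 1280 mm². φR_n = 0.90 × 300 × 1280 = 345.6 kN.
Block shear: shear path 1×[37+2×80] = 1×197 mm, A_gv = 1576, A_nv = 1×(197 − 2.5×29)×8 = 996 mm²; tension to near edge: (48 − 0.5×29)×8 = 268 mm². R_n = min(0.6×450×996, 0.6×300×1576) + 1.0×450×268 = min(268.92, 283.68) + 120.6 = 389.52 kN. φR_n = 0.75 × 389.52 = 292.1 kN.
Governing: min(477.4, 387.2, 345.6, 292.1) = 292.1 kN → block shear.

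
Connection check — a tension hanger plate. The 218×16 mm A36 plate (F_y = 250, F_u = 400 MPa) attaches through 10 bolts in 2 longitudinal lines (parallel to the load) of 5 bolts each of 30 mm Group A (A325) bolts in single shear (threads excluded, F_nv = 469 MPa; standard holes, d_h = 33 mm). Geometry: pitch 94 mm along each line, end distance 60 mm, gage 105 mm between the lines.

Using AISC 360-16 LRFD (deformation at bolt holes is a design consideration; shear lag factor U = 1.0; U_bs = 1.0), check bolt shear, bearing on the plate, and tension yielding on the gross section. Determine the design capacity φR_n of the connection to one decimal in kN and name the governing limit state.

Bolt shear: A_b = π(30)²/4 = 706.86 mm². φR_n = 0.75 × 469 × 706.86 × 10 × 1 = 2486.4 kN.
Bearing (16 mm plate, F_u = 400 MPa): end bolts L_c = 60 − 33/2 = 43.5, R_n = min(1.2×43.5×16×400, 2.4×30×16×400) = 334.08 kN/bolt; interior L_c = 94 − 33 = 61, R_n = 460.8 kN/bolt. φR_n = 0.75 × (2×334.08 + 8×460.8) = 3265.9 kN.
Tension yield (gross): A_g = 218×16 = 3488 mm². φR_n = 0.90 × 250 × 3488 = 784.8 kN.
Governing: min(2486.4, 3265.9, 784.8) = 784.8 kN → gross-section yield.

784.8 kN (gross-section yield governs)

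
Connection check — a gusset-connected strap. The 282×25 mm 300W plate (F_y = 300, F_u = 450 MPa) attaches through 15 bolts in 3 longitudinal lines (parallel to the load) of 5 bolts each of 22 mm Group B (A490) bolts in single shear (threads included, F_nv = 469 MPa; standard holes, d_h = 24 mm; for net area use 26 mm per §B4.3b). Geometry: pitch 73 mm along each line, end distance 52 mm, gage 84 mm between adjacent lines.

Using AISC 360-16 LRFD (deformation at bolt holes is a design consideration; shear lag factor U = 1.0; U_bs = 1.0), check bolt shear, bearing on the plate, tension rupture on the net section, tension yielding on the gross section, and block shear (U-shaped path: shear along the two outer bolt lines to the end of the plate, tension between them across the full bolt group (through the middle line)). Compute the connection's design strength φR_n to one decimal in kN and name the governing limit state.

1721.3 kN (net-section rupture governs)

Bolt shear: A_b = π(22)²/4 = 380.13 mm². φR_n = 0.75 × 469 × 380.13 × 15 × 1 = 2005.7 kN.
Bearing (25 mm plate, F_u = 450 MPa): end bolts L_c = 52 − 24/2 = 40, R_n = min(1.2×40×25×450, 2.4×22×25×450) = 540 kN/bolt; interior L_c = 73 − 24 = 49, R_n = 594 kN/bolt. φR_n = 0.75 × (3×540 + 12×594) = 6561.0 kN.
Tension rupture (net): A_n = (282 − 3×26)×25 = 5100 mm² (U = 1.0, A_e = A_n). φR_n = 0.75 × 450 × 5100 = 1721.3 kN.
Tension yield (gross): A_g = 282×25 = 7050 mm². φR_n = 0.90 × 300 × 7050 = 1903.5 kN.
Block shear: shear path 2×[52+4×73] = 2×344 mm, A_gv = 17200, A_nv = 2×(344 − 4.5×26)×25 = 11350 mm²; tension across gage: (168 − 2×26)×25 = 2900 mm². R_n = min(0.6×450×11350, 0.6×300×17200) + 1.0×450×2900 = min(3064.5, 3096) + 1305 = 4369.5 kN. φR_n = 0.75 × 4369.5 = 3277.1 kN.
Governing: min(2005.7, 6561.0, 1721.3, 1903.5, 3277.1) = 1721.3 kN → net-section rupture.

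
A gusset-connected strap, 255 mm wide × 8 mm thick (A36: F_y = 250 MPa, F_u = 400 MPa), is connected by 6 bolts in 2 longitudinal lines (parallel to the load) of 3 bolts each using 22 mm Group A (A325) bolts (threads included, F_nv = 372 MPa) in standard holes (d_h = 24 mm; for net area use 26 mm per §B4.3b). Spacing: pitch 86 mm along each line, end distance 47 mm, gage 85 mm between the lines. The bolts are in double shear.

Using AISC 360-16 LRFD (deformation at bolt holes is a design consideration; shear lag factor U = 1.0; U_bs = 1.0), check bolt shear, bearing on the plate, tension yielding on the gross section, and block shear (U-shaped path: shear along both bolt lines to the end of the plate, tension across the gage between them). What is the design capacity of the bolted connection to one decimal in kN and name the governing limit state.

Bolt shear: A_b = π(22)²/4 = 380.13 mm². φR_n = 0.75 × 372 × 380.13 × 6 × 2 = 1272.7 kN.
Bearing (8 mm plate, F_u = 400 MPa): end bolts L_c = 47 − 24/2 = 35, R_n = min(1.2×35×8×400, 2.4×22×8×400) = 134.4 kN/bolt; interior L_c = 86 − 24 = 62, R_n = 168.96 kN/bolt. φR_n = 0.75 × (2×134.4 + 4×168.96) = 708.5 kN.
Tension yield (gross): A_g = 255×8 = 2040 mm². φR_n = 0.90 × 250 × 2040 = 459.0 kN.
Block shear: shear path 2×[47+2×86] = 2×219 mm, A_gv = 3504, A_nv = 2×(219 − 2.5×26)×8 = 2464 mm²; tension across gage: (85 − 1×26)×8 = 472 mm². R_n = min(0.6×400×2464, 0.6×250×3504) + 1.0×400×472 = min(591.36, 525.6) + 188.8 = 714.4 kN. φR_n = 0.75 × 714.4 = 535.8 kN.
Governing: min(1272.7, 708.5, 459.0, 535.8) = 459.0 kN → gross-section yield.

459.0 kN (gross-section yield governs)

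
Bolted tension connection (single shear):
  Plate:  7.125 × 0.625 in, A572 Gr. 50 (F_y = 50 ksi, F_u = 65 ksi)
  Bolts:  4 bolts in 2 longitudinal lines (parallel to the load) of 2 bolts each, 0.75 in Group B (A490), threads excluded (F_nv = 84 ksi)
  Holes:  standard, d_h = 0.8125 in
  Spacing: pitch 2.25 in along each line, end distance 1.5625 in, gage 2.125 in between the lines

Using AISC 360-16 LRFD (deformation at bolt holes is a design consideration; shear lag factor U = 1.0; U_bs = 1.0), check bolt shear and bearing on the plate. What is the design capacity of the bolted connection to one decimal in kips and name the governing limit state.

111.3 kips (bolt shear governs)

Bolt shear: A_b = π(0.75)²/4 = 0.44179 in². φR_n = 0.75 × 84 × 0.44179 × 4 × 1 = 111.3 kips.
Bearing (0.625 in plate, F_u = 65 ksi): end bolts L_c = 1.5625 − 0.8125/2 = 1.15625, R_n = min(1.2×1.15625×0.625×65, 2.4×0.75×0.625×65) = 56.367 kips/bolt; interior L_c = 2.25 − 0.8125 = 1.4375, R_n = 70.078 kips/bolt. φR_n = 0.75 × (2×56.367 + 2×70.078) = 189.7 kips.
Governing: min(111.3, 189.7) = 111.3 kips → bolt shear.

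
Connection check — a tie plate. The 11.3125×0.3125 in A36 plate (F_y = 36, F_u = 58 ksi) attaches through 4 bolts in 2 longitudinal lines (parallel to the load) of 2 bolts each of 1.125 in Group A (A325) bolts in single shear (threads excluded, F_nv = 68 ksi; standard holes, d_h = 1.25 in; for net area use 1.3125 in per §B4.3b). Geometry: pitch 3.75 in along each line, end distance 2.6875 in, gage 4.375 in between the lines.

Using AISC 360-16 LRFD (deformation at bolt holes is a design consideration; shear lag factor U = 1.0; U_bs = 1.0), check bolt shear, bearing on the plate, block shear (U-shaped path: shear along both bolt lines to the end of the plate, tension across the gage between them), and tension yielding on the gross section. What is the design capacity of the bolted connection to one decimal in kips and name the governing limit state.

Bolt shear: A_b = π(1.125)²/4 = 0.99402 in². φR_n = 0.75 × 68 × 0.99402 × 4 × 1 = 202.8 kips.
Bearing (0.3125 in plate, F_u = 58 ksi): end bolts L_c = 2.6875 − 1.25/2 = 2.0625, R_n = min(1.2×2.0625×0.3125×58, 2.4×1.125×0.3125×58) = 44.859 kips/bolt; interior L_c = 3.75 − 1.25 = 2.5, R_n = 48.938 kips/bolt. φR_n = 0.75 × (2×44.859 + 2×48.938) = 140.7 kips.
Block shear: shear path 2×[2.6875+1×3.75] = 2×6.4375 in, A_gv = 4.0234, A_nv = 2×(6.4375 − 1.5×1.3125)×0.3125 = 2.793 in²; tension across gage: (4.375 − 1×1.3125)×0.3125 = 0.95703 in². R_n = min(0.6×58×2.793, 0.6×36×4.0234) + 1.0×58×0.95703 = min(97.196, 86.905) + 55.508 = 142.41 kips. φR_n = 0.75 × 142.41 = 106.8 kips.
Tension yield (gross): A_g = 11.3125×0.3125 = 3.5352 in². φR_n = 0.90 × 36 × 3.5352 = 114.5 kips.
Governing: min(202.8, 140.7, 106.8, 114.5) = 106.8 kips → block shear.

106.8 kips (block shear governs)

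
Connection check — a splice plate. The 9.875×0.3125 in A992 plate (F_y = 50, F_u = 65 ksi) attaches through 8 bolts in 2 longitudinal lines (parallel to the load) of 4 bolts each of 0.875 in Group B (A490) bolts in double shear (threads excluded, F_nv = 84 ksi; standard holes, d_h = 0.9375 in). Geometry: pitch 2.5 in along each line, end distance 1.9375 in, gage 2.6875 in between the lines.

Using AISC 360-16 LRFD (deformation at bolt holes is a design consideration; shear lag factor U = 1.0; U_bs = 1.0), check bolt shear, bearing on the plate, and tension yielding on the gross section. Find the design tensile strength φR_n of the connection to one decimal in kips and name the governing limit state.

Bolt shear: A_b = π(0.875)²/4 = 0.60132 in². φR_n = 0.75 × 84 × 0.60132 × 8 × 2 = 606.1 kips.
Bearing (0.3125 in plate, F_u = 65 ksi): end bolts L_c = 1.9375 − 0.9375/2 = 1.46875, R_n = min(1.2×1.46875×0.3125×65, 2.4×0.875×0.3125×65) = 35.801 kips/bolt; interior L_c = 2.5 − 0.9375 = 1.5625, R_n = 38.086 kips/bolt. φR_n = 0.75 × (2×35.801 + 6×38.086) = 225.1 kips.
Tension yield (gross): A_g = 9.875×0.3125 = 3.0859 in². φR_n = 0.90 × 50 × 3.0859 = 138.9 kips.
Governing: min(606.1, 225.1, 138.9) = 138.9 kips → gross-section yield.

138.9 kips (gross-section yield governs)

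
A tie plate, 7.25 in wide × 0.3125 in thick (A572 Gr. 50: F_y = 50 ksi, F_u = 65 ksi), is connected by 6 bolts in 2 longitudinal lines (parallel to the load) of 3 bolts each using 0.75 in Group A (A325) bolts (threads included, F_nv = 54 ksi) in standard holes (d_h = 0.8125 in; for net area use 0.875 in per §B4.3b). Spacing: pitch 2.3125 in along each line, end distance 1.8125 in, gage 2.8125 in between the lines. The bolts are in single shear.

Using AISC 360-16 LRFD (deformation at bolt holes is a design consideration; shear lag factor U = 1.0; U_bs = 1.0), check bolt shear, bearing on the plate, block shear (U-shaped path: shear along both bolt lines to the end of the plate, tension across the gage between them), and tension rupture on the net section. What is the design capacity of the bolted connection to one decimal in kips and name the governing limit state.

83.8 kips (net-section rupture governs)

Bolt shear: A_b = π(0.75)²/4 = 0.44179 in². φR_n = 0.75 × 54 × 0.44179 × 6 × 1 = 107.4 kips.
Bearing (0.3125 in plate, F_u = 65 ksi): end bolts L_c = 1.8125 − 0.8125/2 = 1.40625, R_n = min(1.2×1.40625×0.3125×65, 2.4×0.75×0.3125×65) = 34.277 kips/bolt; interior L_c = 2.3125 − 0.8125 = 1.5, R_n = 36.563 kips/bolt. φR_n = 0.75 × (2×34.277 + 4×36.563) = 161.1 kips.
Block shear: shear path 2×[1.8125+2×2.3125] = 2×6.4375 in, A_gv = 4.0234, A_nv = 2×(6.4375 − 2.5×0.875)×0.3125 = 2.6563 in²; tension across gage: (2.8125 − 1×0.875)×0.3125 = 0.60547 in². R_n = min(0.6×65×2.6563, 0.6×50×4.0234) + 1.0×65×0.60547 = min(103.6, 120.7) + 39.356 = 142.96 kips. φR_n = 0.75 × 142.96 = 107.2 kips.
Tension rupture (net): A_n = (7.25 − 2×0.875)×0.3125 = 1.7188 in² (U = 1.0, A_e = A_n). φR_n = 0.75 × 65 × 1.7188 = 83.8 kips.
Governing: min(107.4, 161.1, 107.2, 83.8) = 83.8 kips → net-section rupture.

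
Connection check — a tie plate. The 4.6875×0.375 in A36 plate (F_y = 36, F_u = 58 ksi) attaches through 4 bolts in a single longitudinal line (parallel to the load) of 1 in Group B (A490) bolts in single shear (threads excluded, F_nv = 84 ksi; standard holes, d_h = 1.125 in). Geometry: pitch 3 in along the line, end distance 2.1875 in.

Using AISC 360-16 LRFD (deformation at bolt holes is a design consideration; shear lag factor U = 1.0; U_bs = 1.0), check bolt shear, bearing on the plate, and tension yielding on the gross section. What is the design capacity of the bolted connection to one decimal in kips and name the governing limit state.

Bolt shear: A_b = π(1)²/4 = 0.7854 in². φR_n = 0.75 × 84 × 0.7854 × 4 × 1 = 197.9 kips.
Bearing (0.375 in plate, F_u = 58 ksi): end bolts L_c = 2.1875 − 1.125/2 = 1.625, R_n = min(1.2×1.625×0.375×58, 2.4×1×0.375×58) = 42.413 kips/bolt; interior L_c = 3 − 1.125 = 1.875, R_n = 48.938 kips/bolt. φR_n = 0.75 × (1×42.413 + 3×48.938) = 141.9 kips.
Tension yield (gross): A_g = 4.6875×0.375 = 1.7578 in². φR_n = 0.90 × 36 × 1.7578 = 57.0 kips.
Governing: min(197.9, 141.9, 57.0) = 57.0 kips → gross-section yield.

57.0 kips (gross-section yield governs)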